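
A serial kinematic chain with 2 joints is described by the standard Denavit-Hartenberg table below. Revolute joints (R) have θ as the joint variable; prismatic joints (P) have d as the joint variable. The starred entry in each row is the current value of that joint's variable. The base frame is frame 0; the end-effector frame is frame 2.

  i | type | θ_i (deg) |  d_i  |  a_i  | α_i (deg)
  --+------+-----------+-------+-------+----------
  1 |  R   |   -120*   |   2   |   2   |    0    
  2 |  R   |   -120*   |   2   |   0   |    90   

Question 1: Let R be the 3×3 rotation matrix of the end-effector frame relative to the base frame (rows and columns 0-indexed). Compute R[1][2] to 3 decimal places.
End-effector z-axis (col 2 of R) = (0.8660,0.5000,0.0000)
R[1][2] = 0.5000

0.500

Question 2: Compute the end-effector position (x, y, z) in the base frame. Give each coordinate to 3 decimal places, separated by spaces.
after link 1: o_1 = (-1.0000, -1.7321, 2.0000)
after link 2: o_2 = (-1.0000, -1.7321, 4.0000)

-1.000 -1.732 4.000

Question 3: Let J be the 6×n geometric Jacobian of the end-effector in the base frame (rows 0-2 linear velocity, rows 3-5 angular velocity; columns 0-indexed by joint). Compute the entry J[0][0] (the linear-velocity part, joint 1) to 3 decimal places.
1.732

axis z_0 = ẑ; lever o_n−o_0 = (-1.0000,-1.7321,4.0000)
cross product → J_v[:, 0] = (1.7321,-1.0000,0.0000)
J_ω[:, 0] = z_0
entry J[0][0] = 1.7321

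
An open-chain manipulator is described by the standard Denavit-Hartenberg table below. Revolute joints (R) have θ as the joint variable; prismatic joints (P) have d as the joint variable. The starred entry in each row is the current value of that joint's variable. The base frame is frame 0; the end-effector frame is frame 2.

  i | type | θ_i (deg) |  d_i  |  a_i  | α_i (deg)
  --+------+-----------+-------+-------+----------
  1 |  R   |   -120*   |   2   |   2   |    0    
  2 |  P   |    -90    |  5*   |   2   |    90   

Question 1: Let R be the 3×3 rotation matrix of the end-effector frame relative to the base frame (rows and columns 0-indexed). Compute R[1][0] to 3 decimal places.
End-effector x-axis (col 0 of R) = (-0.8660,0.5000,0.0000)
R[1][0] = 0.5000

0.500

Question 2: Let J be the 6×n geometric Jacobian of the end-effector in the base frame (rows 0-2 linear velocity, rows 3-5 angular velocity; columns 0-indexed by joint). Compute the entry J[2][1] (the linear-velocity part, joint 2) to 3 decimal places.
1.000

prismatic axis z_1 = (0.0000,0.0000,1.0000)
J_v[:, 1] = z_1; J_ω[:, 1] = (0,0,0)
entry J[2][1] = 1.0000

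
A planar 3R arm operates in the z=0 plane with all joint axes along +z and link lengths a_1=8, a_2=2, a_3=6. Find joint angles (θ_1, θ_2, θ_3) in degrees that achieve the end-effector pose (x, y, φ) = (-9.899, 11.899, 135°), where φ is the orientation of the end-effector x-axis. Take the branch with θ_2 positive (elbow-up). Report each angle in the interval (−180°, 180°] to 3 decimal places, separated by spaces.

wrist centre = target − a_3·(cos φ, sin φ) = (-5.6564, 7.6564)
cos θ_2 = (90.6142−8²−2²)/(2·8·2) = 0.7067; θ_2 = 45.0334° (elbow-up)
β = atan2(7.6564,-5.6564) = 126.4562°; ψ = atan2(1.4150,9.4134) = 8.5488°
θ_1 = β − ψ = 117.9074°
θ_3 = φ − θ_1 − θ_2 = -27.9408° (wrapped to (-180°,180°])

117.907 45.033 -27.941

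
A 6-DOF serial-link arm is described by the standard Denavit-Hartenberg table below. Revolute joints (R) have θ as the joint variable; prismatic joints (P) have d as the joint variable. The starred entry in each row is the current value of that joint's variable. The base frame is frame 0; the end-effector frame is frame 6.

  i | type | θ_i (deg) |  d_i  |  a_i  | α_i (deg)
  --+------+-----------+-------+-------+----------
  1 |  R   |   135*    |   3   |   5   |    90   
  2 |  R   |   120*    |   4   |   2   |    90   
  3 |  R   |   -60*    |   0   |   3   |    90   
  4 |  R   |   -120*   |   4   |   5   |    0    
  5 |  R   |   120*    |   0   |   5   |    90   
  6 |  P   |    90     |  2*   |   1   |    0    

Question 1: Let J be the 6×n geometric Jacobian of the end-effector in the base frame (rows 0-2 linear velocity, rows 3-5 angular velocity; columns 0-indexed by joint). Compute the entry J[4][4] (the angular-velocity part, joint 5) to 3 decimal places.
-0.047

axis z_4 = (-0.6597,-0.0474,-0.7500); lever o_n−o_4 = (-1.6130,-5.2179,0.4151)
cross product → J_v[:, 4] = (-3.9331,1.4836,3.3660)
J_ω[:, 4] = z_4
entry J[4][4] = -0.0474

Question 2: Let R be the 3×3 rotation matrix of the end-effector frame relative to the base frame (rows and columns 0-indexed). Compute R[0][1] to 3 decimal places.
End-effector y-axis (col 1 of R) = (0.4356,0.7891,-0.4330)
R[0][1] = 0.4356

0.436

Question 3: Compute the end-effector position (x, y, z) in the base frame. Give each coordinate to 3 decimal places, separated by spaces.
after link 1: o_1 = (-3.5355, 3.5355, 3.0000)
after link 2: o_2 = (0.0000, 5.6569, 4.7321)
after link 3: o_3 = (-1.3068, 3.2894, 6.0311)
after link 4: o_4 = (-0.2051, 2.4212, -0.2165)
after link 5: o_5 = (-2.3831, -1.5246, 1.9486)
after link 6: o_6 = (-1.8181, -2.7967, 0.1986)

-1.818 -2.797 0.199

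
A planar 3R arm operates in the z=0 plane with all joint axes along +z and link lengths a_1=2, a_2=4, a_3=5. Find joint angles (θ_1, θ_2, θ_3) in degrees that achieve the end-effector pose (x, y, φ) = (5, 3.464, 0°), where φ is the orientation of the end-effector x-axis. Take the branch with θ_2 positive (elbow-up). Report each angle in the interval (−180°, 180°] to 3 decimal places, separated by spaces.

wrist centre = target − a_3·(cos φ, sin φ) = (0.0000, 3.4640)
cos θ_2 = (11.9993−2²−4²)/(2·2·4) = -0.5000; θ_2 = 120.0029° (elbow-up)
β = atan2(3.4640,0.0000) = 90.0000°; ψ = atan2(3.4640,-0.0002) = 90.0029°
θ_1 = β − ψ = -0.0029°
θ_3 = φ − θ_1 − θ_2 = -120.0000° (wrapped to (-180°,180°])

-0.003 120.003 -120.000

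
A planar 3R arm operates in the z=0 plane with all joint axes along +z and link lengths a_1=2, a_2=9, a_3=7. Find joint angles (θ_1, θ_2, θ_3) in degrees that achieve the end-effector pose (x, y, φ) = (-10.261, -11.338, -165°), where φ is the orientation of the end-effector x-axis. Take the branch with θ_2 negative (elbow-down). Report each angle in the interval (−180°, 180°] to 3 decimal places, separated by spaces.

-59.992 -60.007 -45.002

wrist centre = target − a_3·(cos φ, sin φ) = (-3.4995, -9.5263)
cos θ_2 = (102.9964−2²−9²)/(2·2·9) = 0.4999; θ_2 = -60.0066° (elbow-down)
β = atan2(-9.5263,-3.4995) = -110.1710°; ψ = atan2(-7.7947,6.4991) = -50.1794°
θ_1 = β − ψ = -59.9917°
θ_3 = φ − θ_1 − θ_2 = -45.0017° (wrapped to (-180°,180°])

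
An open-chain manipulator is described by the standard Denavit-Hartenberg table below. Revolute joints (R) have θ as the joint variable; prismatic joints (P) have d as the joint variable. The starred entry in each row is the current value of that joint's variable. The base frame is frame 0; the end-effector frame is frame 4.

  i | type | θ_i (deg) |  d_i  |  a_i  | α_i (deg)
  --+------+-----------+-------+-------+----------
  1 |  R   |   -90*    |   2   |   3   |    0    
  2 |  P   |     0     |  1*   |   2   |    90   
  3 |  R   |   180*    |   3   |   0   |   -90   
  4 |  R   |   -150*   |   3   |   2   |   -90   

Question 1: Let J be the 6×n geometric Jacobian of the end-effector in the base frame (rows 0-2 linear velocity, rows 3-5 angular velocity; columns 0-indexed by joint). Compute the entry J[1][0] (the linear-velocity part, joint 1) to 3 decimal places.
axis z_0 = ẑ; lever o_n−o_0 = (-4.0000,-6.7321,-0.0000)
cross product → J_v[:, 0] = (6.7321,-4.0000,0.0000)
J_ω[:, 0] = z_0
entry J[1][0] = -4.0000

-4.000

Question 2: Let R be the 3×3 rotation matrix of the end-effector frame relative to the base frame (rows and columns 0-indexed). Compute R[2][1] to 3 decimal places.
End-effector y-axis (col 1 of R) = (0.0000,-0.0000,1.0000)
R[2][1] = 1.0000

1.000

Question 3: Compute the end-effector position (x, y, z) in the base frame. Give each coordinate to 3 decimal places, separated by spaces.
-4.000 -6.732 -0.000

after link 1: o_1 = (0.0000, -3.0000, 2.0000)
after link 2: o_2 = (0.0000, -5.0000, 3.0000)
after link 3: o_3 = (-3.0000, -5.0000, 3.0000)
after link 4: o_4 = (-4.0000, -6.7321, -0.0000)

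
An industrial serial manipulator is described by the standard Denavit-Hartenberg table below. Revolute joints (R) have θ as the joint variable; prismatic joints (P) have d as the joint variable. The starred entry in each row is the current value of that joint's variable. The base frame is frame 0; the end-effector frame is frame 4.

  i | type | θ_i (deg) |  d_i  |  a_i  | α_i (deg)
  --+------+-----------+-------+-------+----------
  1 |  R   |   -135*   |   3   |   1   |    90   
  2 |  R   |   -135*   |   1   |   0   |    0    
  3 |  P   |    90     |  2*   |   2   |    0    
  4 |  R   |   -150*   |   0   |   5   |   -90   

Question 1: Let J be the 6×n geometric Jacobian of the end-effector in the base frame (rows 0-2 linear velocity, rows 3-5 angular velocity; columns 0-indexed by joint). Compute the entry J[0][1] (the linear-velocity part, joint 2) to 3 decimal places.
-0.085

axis z_1 = (-0.7071,0.7071,0.0000); lever o_n−o_1 = (0.2937,4.5364,-0.1201)
cross product → J_v[:, 1] = (-0.0849,-0.0849,-3.4154)
J_ω[:, 1] = z_1
entry J[0][1] = -0.0849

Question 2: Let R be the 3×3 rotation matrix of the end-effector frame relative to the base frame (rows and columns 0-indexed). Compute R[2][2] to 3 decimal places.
End-effector z-axis (col 2 of R) = (0.1830,0.1830,-0.9659)
R[2][2] = -0.9659

-0.966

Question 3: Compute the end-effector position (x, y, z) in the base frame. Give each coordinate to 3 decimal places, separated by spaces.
after link 1: o_1 = (-0.7071, -0.7071, 3.0000)
after link 2: o_2 = (-1.4142, -0.0000, 3.0000)
after link 3: o_3 = (-3.8284, 0.4142, 1.5858)
after link 4: o_4 = (-0.4134, 3.8293, 2.8799)

-0.413 3.829 2.880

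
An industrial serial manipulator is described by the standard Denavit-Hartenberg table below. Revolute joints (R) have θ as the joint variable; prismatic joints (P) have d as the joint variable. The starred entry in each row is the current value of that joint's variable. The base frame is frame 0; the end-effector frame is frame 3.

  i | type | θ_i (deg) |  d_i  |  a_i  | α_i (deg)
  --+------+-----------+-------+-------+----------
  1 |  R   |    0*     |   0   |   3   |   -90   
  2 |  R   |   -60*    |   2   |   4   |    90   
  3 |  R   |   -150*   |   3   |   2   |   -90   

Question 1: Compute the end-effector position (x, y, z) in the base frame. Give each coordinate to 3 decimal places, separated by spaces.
1.536 1.000 3.464

after link 1: o_1 = (3.0000, 0.0000, 0.0000)
after link 2: o_2 = (5.0000, 2.0000, 3.4641)
after link 3: o_3 = (1.5359, 1.0000, 3.4641)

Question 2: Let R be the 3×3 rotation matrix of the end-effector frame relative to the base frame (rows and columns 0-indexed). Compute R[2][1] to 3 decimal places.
-0.500

End-effector y-axis (col 1 of R) = (0.8660,-0.0000,-0.5000)
R[2][1] = -0.5000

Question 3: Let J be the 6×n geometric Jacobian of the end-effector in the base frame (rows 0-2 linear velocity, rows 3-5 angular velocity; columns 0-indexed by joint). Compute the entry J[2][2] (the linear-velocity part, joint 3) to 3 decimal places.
axis z_2 = (-0.8660,0.0000,0.5000); lever o_n−o_2 = (-3.4641,-1.0000,0.0000)
cross product → J_v[:, 2] = (0.5000,-1.7321,0.8660)
J_ω[:, 2] = z_2
entry J[2][2] = 0.8660

0.866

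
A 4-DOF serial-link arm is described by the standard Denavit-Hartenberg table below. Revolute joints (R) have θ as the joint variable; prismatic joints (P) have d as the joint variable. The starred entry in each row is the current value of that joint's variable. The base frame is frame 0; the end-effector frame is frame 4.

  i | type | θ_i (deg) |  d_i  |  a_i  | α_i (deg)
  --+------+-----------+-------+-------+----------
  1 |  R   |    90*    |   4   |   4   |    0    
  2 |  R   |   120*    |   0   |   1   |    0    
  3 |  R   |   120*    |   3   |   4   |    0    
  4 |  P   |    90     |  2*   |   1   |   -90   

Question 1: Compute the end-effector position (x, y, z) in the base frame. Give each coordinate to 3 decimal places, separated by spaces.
3.098 2.366 9.000

after link 1: o_1 = (0.0000, 4.0000, 4.0000)
after link 2: o_2 = (-0.8660, 3.5000, 4.0000)
after link 3: o_3 = (2.5981, 1.5000, 7.0000)
after link 4: o_4 = (3.0981, 2.3660, 9.0000)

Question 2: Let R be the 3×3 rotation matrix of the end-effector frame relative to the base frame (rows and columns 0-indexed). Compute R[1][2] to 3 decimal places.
End-effector z-axis (col 2 of R) = (-0.8660,0.5000,0.0000)
R[1][2] = 0.5000

0.500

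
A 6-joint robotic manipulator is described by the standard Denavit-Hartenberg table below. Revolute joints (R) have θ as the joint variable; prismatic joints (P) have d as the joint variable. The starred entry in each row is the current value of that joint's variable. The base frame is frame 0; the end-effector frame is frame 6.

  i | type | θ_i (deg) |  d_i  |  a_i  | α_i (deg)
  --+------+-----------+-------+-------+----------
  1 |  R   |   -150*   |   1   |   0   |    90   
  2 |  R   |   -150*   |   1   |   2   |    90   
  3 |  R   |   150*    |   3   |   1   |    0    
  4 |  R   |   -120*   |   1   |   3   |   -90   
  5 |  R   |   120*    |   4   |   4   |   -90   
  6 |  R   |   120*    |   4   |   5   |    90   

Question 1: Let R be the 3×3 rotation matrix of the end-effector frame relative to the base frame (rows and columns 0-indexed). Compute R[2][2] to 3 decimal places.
End-effector z-axis (col 2 of R) = (-0.0938,-0.8041,-0.5870)
R[2][2] = -0.5870

-0.587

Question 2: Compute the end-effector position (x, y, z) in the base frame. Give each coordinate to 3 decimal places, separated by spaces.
after link 1: o_1 = (0.0000, 0.0000, 1.0000)
after link 2: o_2 = (1.0000, 1.7321, 0.0000)
after link 3: o_3 = (1.3995, 2.5401, 3.0311)
after link 4: o_4 = (3.0311, 5.2141, 2.5981)
after link 5: o_5 = (-2.5000, 4.8660, 1.4641)
after link 6: o_6 = (1.9177, 1.8082, 4.9474)

1.918 1.808 4.947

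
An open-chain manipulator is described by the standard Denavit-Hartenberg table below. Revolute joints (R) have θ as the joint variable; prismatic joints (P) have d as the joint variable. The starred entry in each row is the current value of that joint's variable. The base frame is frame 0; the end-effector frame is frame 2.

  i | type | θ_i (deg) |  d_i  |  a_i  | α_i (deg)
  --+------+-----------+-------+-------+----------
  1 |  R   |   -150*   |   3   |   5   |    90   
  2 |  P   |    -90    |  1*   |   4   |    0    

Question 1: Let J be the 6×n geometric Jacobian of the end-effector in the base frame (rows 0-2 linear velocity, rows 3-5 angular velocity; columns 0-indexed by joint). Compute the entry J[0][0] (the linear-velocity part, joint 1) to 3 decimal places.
1.634

axis z_0 = ẑ; lever o_n−o_0 = (-4.8301,-1.6340,-1.0000)
cross product → J_v[:, 0] = (1.6340,-4.8301,0.0000)
J_ω[:, 0] = z_0
entry J[0][0] = 1.6340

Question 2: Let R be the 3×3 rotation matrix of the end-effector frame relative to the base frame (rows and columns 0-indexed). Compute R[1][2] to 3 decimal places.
0.866

End-effector z-axis (col 2 of R) = (-0.5000,0.8660,0.0000)
R[1][2] = 0.8660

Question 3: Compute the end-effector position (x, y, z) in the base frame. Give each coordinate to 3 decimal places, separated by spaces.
after link 1: o_1 = (-4.3301, -2.5000, 3.0000)
after link 2: o_2 = (-4.8301, -1.6340, -1.0000)

-4.830 -1.634 -1.000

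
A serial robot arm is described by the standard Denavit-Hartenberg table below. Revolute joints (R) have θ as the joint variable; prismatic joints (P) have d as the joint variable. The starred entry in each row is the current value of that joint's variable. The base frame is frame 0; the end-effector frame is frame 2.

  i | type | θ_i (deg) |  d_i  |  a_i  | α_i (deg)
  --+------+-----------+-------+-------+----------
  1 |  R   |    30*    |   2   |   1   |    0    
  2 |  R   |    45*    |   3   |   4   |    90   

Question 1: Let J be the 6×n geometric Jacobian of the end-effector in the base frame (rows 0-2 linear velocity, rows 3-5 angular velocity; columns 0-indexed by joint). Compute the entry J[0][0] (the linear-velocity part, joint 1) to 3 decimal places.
-4.364

axis z_0 = ẑ; lever o_n−o_0 = (1.9013,4.3637,5.0000)
cross product → J_v[:, 0] = (-4.3637,1.9013,0.0000)
J_ω[:, 0] = z_0
entry J[0][0] = -4.3637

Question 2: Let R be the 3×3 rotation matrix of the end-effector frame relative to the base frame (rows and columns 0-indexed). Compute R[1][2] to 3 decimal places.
-0.259

End-effector z-axis (col 2 of R) = (0.9659,-0.2588,0.0000)
R[1][2] = -0.2588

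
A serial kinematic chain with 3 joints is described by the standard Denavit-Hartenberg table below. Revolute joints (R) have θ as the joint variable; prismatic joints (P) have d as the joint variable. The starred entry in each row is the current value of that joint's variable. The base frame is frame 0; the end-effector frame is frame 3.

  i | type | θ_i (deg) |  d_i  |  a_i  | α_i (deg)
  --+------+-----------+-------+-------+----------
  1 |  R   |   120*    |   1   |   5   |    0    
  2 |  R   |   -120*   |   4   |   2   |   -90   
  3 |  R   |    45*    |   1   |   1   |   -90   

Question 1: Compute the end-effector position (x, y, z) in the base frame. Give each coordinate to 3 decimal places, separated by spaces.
after link 1: o_1 = (-2.5000, 4.3301, 1.0000)
after link 2: o_2 = (-0.5000, 4.3301, 5.0000)
after link 3: o_3 = (0.2071, 5.3301, 4.2929)

0.207 5.330 4.293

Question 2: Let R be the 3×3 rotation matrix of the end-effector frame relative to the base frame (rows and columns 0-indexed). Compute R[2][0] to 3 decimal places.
End-effector x-axis (col 0 of R) = (0.7071,0.0000,-0.7071)
R[2][0] = -0.7071

-0.707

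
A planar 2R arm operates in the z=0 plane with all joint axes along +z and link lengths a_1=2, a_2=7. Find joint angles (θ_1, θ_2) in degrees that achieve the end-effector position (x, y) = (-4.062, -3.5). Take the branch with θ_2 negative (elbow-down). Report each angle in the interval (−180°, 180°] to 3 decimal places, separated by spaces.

0.009 -150.006

cos θ_2 = (28.7498−2²−7²)/(2·2·7) = -0.8661; θ_2 = -150.0059° (elbow-down)
β = atan2(-3.5000,-4.0620) = -139.2503°; ψ = atan2(-3.4994,-4.0625) = -139.2592°
θ_1 = β − ψ = 0.0088°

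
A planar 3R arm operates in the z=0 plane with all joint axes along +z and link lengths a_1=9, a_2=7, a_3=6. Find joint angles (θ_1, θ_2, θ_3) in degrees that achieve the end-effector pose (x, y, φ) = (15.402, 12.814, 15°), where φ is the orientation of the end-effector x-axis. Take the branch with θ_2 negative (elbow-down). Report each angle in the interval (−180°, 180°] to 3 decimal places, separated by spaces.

wrist centre = target − a_3·(cos φ, sin φ) = (9.6064, 11.2611)
cos θ_2 = (219.0958−9²−7²)/(2·9·7) = 0.7071; θ_2 = -44.9998° (elbow-down)
β = atan2(11.2611,9.6064) = 49.5336°; ψ = atan2(-4.9497,13.9498) = -19.5360°
θ_1 = β − ψ = 69.0696°
θ_3 = φ − θ_1 − θ_2 = -9.0698° (wrapped to (-180°,180°])

69.070 -45.000 -9.070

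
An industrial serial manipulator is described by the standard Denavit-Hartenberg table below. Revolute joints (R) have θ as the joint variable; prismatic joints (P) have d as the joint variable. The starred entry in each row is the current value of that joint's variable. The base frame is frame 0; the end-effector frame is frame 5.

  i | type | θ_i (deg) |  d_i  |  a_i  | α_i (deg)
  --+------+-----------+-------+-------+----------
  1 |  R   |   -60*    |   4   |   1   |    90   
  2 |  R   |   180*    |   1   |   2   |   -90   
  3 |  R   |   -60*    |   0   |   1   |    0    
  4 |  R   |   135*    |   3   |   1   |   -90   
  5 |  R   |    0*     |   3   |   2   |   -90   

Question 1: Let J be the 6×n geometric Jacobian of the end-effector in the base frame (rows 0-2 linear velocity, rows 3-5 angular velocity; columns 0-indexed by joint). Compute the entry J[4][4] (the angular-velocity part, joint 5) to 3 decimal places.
-0.707

axis z_4 = (0.7071,-0.7071,-0.0000); lever o_n−o_4 = (3.5355,-0.7071,-0.0000)
cross product → J_v[:, 4] = (0.0000,-0.0000,2.0000)
J_ω[:, 4] = z_4
entry J[4][4] = -0.7071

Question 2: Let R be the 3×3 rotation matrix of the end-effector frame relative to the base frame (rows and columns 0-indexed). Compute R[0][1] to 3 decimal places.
-0.707

End-effector y-axis (col 1 of R) = (-0.7071,0.7071,0.0000)
R[0][1] = -0.7071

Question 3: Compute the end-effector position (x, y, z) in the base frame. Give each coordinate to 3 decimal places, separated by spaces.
after link 1: o_1 = (0.5000, -0.8660, 4.0000)
after link 2: o_2 = (-1.3660, 0.3660, 4.0000)
after link 3: o_3 = (-2.3660, 0.3660, 4.0000)
after link 4: o_4 = (-1.6589, 1.0731, 1.0000)
after link 5: o_5 = (1.8766, 0.3660, 1.0000)

1.877 0.366 1.000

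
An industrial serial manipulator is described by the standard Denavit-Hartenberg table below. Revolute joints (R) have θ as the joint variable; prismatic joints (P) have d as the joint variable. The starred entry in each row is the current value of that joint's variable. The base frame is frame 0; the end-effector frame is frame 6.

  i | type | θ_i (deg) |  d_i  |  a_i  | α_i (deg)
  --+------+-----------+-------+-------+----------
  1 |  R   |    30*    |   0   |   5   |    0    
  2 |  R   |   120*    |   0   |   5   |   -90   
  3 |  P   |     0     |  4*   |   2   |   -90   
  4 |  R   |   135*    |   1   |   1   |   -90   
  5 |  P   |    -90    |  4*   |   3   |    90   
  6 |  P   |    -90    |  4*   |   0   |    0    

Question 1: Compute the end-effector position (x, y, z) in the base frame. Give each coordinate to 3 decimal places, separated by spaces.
after link 1: o_1 = (4.3301, 2.5000, 0.0000)
after link 2: o_2 = (0.0000, 5.0000, 0.0000)
after link 3: o_3 = (-3.7321, 2.5359, 0.0000)
after link 4: o_4 = (-2.7661, 2.7947, -1.0000)
after link 5: o_5 = (-1.7308, -1.0690, -4.0000)
after link 6: o_6 = (-5.5946, -2.1043, -4.0000)

-5.595 -2.104 -4.000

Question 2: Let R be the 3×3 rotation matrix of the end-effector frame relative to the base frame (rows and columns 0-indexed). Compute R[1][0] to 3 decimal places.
0.966

End-effector x-axis (col 0 of R) = (-0.2588,0.9659,-0.0000)
R[1][0] = 0.9659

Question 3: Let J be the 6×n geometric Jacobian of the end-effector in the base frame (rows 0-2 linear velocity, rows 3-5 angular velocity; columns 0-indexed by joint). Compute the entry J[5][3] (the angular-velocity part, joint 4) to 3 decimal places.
axis z_3 = (-0.0000,-0.0000,-1.0000); lever o_n−o_3 = (-1.8625,-4.6402,-4.0000)
cross product → J_v[:, 3] = (-4.6402,1.8625,0.0000)
J_ω[:, 3] = z_3
entry J[5][3] = -1.0000

-1.000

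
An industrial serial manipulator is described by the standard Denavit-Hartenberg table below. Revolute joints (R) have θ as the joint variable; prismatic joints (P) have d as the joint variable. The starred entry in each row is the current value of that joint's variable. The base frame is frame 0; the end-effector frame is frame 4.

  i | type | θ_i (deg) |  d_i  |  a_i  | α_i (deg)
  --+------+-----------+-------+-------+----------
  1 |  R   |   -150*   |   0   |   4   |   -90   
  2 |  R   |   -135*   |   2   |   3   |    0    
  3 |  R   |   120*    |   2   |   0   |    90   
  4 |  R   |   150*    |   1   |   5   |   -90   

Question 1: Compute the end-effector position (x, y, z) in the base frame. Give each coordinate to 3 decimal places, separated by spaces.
5.469 -4.348 1.967

after link 1: o_1 = (-3.4641, -2.0000, 0.0000)
after link 2: o_2 = (-0.6270, -2.6714, 2.1213)
after link 3: o_3 = (0.3730, -4.4034, 2.1213)
after link 4: o_4 = (5.4694, -4.3478, 1.9665)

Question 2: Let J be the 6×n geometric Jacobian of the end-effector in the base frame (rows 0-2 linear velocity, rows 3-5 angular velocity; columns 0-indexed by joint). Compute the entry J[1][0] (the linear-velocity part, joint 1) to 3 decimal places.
axis z_0 = ẑ; lever o_n−o_0 = (5.4694,-4.3478,1.9665)
cross product → J_v[:, 0] = (4.3478,5.4694,-0.0000)
J_ω[:, 0] = z_0
entry J[1][0] = 5.4694

5.469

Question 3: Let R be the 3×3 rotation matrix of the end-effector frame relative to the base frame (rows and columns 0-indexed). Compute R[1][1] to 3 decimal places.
End-effector y-axis (col 1 of R) = (-0.2241,-0.1294,-0.9659)
R[1][1] = -0.1294

-0.129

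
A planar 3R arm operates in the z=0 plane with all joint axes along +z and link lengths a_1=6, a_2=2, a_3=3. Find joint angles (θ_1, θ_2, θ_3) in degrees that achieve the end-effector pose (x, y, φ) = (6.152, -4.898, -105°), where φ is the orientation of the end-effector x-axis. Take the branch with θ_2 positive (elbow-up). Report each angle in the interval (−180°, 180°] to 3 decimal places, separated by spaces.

wrist centre = target − a_3·(cos φ, sin φ) = (6.9285, -2.0002)
cos θ_2 = (52.0044−6²−2²)/(2·6·2) = 0.5002; θ_2 = 59.9878° (elbow-up)
β = atan2(-2.0002,6.9285) = -16.1033°; ψ = atan2(1.7318,7.0004) = 13.8955°
θ_1 = β − ψ = -29.9988°
θ_3 = φ − θ_1 − θ_2 = -134.9890° (wrapped to (-180°,180°])

-29.999 59.988 -134.989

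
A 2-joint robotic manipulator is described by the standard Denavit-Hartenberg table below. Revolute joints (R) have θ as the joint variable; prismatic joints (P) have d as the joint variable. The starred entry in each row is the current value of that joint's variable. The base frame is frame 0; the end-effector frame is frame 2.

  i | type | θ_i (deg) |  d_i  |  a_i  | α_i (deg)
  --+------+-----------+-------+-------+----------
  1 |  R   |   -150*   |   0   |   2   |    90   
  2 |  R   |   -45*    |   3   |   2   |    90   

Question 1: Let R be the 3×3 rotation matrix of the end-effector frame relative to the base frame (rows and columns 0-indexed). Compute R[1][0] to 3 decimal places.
-0.354

End-effector x-axis (col 0 of R) = (-0.6124,-0.3536,-0.7071)
R[1][0] = -0.3536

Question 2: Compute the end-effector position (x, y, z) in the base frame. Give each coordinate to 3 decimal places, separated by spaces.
after link 1: o_1 = (-1.7321, -1.0000, 0.0000)
after link 2: o_2 = (-4.4568, 0.8910, -1.4142)

-4.457 0.891 -1.414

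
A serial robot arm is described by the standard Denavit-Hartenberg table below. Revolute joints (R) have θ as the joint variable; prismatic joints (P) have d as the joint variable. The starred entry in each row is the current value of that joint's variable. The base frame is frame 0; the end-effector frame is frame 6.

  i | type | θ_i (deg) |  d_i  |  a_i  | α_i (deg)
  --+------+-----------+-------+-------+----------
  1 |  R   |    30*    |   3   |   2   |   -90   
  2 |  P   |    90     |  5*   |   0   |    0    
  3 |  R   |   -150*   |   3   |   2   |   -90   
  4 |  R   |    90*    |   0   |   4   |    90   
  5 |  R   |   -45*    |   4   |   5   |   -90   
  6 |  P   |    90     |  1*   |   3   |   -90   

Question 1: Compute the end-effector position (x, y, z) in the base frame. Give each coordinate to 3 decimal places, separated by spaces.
after link 1: o_1 = (1.7321, 1.0000, 3.0000)
after link 2: o_2 = (-0.7679, 5.3301, 3.0000)
after link 3: o_3 = (-1.4019, 8.4282, 4.7321)
after link 4: o_4 = (0.5981, 4.9641, 4.7321)
after link 5: o_5 = (1.4462, 1.3713, 9.9639)
after link 6: o_6 = (1.0311, 0.3151, 7.0123)

1.031 0.315 7.012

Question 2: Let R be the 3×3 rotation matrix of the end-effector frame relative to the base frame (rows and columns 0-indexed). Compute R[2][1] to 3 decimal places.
0.354

End-effector y-axis (col 1 of R) = (-0.8839,0.3062,0.3536)
R[2][1] = 0.3536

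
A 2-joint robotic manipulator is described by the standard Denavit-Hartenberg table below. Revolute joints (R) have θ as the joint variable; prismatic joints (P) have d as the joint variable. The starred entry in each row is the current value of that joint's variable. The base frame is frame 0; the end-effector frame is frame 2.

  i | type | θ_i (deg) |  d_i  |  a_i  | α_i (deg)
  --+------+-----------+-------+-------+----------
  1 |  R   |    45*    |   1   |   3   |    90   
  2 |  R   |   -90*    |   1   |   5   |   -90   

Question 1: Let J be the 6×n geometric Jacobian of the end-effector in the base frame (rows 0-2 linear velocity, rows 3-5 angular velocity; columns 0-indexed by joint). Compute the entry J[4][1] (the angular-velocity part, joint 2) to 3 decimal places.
-0.707

axis z_1 = (0.7071,-0.7071,0.0000); lever o_n−o_1 = (0.7071,-0.7071,-5.0000)
cross product → J_v[:, 1] = (3.5355,3.5355,0.0000)
J_ω[:, 1] = z_1
entry J[4][1] = -0.7071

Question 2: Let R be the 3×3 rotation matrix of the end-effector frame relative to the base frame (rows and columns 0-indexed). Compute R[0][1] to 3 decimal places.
End-effector y-axis (col 1 of R) = (-0.7071,0.7071,-0.0000)
R[0][1] = -0.7071

-0.707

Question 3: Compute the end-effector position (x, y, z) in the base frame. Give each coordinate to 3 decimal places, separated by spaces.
after link 1: o_1 = (2.1213, 2.1213, 1.0000)
after link 2: o_2 = (2.8284, 1.4142, -4.0000)

2.828 1.414 -4.000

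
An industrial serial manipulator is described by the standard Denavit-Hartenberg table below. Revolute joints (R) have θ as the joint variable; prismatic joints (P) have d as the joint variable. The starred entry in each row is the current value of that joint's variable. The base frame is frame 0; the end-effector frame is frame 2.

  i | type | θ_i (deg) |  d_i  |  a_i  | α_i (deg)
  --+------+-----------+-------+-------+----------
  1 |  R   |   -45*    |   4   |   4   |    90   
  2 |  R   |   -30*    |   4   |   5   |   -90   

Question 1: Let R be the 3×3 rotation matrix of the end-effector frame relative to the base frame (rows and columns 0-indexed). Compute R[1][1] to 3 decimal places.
End-effector y-axis (col 1 of R) = (0.7071,0.7071,-0.0000)
R[1][1] = 0.7071

0.707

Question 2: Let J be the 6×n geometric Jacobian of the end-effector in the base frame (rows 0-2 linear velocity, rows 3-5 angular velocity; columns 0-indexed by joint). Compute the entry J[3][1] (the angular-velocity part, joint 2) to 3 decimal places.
axis z_1 = (-0.7071,-0.7071,0.0000); lever o_n−o_1 = (0.2334,-5.8903,-2.5000)
cross product → J_v[:, 1] = (1.7678,-1.7678,4.3301)
J_ω[:, 1] = z_1
entry J[3][1] = -0.7071

-0.707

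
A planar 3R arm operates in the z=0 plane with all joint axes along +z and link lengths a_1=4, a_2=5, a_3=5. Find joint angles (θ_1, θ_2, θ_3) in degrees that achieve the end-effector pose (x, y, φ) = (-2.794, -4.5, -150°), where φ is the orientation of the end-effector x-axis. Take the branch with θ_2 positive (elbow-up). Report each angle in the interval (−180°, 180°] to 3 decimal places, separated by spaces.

wrist centre = target − a_3·(cos φ, sin φ) = (1.5361, -2.0000)
cos θ_2 = (6.3597−4²−5²)/(2·4·5) = -0.8660; θ_2 = 149.9980° (elbow-up)
β = atan2(-2.0000,1.5361) = -52.4734°; ψ = atan2(2.5002,-0.3300) = 97.5200°
θ_1 = β − ψ = -149.9935°
θ_3 = φ − θ_1 − θ_2 = -150.0045° (wrapped to (-180°,180°])

-149.993 149.998 -150.005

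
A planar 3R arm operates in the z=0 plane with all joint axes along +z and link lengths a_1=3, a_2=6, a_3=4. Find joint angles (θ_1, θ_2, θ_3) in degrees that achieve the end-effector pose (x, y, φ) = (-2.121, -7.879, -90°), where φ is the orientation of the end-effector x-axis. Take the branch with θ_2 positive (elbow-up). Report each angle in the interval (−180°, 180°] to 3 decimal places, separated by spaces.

135.009 134.997 -0.006

wrist centre = target − a_3·(cos φ, sin φ) = (-2.1210, -3.8790)
cos θ_2 = (19.5453−3²−6²)/(2·3·6) = -0.7071; θ_2 = 134.9975° (elbow-up)
β = atan2(-3.8790,-2.1210) = -118.6694°; ψ = atan2(4.2428,-1.2425) = 106.3219°
θ_1 = β − ψ = -224.9913°
θ_3 = φ − θ_1 − θ_2 = -0.0061° (wrapped to (-180°,180°])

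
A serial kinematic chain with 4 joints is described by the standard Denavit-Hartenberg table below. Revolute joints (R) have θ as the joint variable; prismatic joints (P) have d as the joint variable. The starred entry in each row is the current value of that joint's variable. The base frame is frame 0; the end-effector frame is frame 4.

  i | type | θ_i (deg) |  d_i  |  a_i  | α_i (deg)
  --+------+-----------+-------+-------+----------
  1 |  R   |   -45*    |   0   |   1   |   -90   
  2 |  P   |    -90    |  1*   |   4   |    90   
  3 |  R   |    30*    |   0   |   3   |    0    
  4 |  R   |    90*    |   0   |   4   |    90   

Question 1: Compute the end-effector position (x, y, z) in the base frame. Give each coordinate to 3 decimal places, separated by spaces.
after link 1: o_1 = (0.7071, -0.7071, 0.0000)
after link 2: o_2 = (1.4142, -0.0000, 4.0000)
after link 3: o_3 = (2.4749, 1.0607, 6.5981)
after link 4: o_4 = (4.9244, 3.5101, 4.5981)

4.924 3.510 4.598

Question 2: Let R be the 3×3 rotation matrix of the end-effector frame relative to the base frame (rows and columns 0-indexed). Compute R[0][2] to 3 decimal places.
0.354

End-effector z-axis (col 2 of R) = (0.3536,0.3536,0.8660)
R[0][2] = 0.3536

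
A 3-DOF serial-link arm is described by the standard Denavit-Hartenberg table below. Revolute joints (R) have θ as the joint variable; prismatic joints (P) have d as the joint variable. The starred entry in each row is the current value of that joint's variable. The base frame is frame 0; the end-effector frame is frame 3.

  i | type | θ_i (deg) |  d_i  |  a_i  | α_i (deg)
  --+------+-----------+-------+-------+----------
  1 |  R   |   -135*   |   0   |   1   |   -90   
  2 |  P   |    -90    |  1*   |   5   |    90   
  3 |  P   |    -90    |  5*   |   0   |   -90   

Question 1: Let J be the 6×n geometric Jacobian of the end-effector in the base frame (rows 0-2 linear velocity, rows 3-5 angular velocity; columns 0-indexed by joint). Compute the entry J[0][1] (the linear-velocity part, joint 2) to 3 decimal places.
0.707

prismatic axis z_1 = (0.7071,-0.7071,0.0000)
J_v[:, 1] = z_1; J_ω[:, 1] = (0,0,0)
entry J[0][1] = 0.7071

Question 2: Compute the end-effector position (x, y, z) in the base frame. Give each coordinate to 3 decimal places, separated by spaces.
after link 1: o_1 = (-0.7071, -0.7071, 0.0000)
after link 2: o_2 = (-0.0000, -1.4142, 5.0000)
after link 3: o_3 = (3.5355, 2.1213, 5.0000)

3.536 2.121 5.000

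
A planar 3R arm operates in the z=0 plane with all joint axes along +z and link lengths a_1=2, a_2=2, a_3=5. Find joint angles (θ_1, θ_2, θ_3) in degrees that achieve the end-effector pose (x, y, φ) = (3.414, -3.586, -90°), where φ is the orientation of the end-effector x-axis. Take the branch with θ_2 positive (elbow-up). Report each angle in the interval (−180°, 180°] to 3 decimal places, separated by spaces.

wrist centre = target − a_3·(cos φ, sin φ) = (3.4140, 1.4140)
cos θ_2 = (13.6548−2²−2²)/(2·2·2) = 0.7068; θ_2 = 45.0209° (elbow-up)
β = atan2(1.4140,3.4140) = 22.4982°; ψ = atan2(1.4147,3.4137) = 22.5104°
θ_1 = β − ψ = -0.0122°
θ_3 = φ − θ_1 − θ_2 = -135.0086° (wrapped to (-180°,180°])

-0.012 45.021 -135.009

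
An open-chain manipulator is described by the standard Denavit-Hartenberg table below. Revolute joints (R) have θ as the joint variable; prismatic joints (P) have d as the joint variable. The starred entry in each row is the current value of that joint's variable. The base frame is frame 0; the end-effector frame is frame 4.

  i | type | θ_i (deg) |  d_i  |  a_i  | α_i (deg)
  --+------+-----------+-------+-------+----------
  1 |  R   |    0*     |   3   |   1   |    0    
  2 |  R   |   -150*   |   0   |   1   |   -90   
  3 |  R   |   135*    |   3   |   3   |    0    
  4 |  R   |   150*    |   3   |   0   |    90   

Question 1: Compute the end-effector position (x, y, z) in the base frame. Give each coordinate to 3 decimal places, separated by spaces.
after link 1: o_1 = (1.0000, 0.0000, 3.0000)
after link 2: o_2 = (0.1340, -0.5000, 3.0000)
after link 3: o_3 = (3.4711, -2.0374, 0.8787)
after link 4: o_4 = (4.9711, -4.6355, 0.8787)

4.971 -4.635 0.879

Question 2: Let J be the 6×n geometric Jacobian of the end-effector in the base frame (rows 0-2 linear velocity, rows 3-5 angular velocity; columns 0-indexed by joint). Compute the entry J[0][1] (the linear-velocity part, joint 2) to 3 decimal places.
axis z_1 = (0.0000,0.0000,1.0000); lever o_n−o_1 = (3.9711,-4.6355,-2.1213)
cross product → J_v[:, 1] = (4.6355,3.9711,-0.0000)
J_ω[:, 1] = z_1
entry J[0][1] = 4.6355

4.635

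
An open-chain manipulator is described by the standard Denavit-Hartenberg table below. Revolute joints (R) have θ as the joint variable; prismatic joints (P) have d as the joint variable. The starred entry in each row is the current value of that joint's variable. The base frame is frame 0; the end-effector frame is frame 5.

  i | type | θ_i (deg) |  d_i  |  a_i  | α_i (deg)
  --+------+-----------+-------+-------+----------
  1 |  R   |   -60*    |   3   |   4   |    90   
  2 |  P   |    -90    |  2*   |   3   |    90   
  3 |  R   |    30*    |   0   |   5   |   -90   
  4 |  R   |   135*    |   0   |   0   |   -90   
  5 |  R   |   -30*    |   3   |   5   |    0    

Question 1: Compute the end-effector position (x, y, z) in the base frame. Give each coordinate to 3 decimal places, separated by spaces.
after link 1: o_1 = (2.0000, -3.4641, 3.0000)
after link 2: o_2 = (0.2679, -4.4641, 0.0000)
after link 3: o_3 = (-1.8971, -5.7141, -4.3301)
after link 4: o_4 = (-1.8971, -5.7141, -4.3301)
after link 5: o_5 = (-1.0575, -6.3154, 1.4086)

-1.057 -6.315 1.409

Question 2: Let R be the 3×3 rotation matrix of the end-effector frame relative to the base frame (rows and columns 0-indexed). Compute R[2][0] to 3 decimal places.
0.780

End-effector x-axis (col 0 of R) = (0.1964,-0.5937,0.7803)
R[2][0] = 0.7803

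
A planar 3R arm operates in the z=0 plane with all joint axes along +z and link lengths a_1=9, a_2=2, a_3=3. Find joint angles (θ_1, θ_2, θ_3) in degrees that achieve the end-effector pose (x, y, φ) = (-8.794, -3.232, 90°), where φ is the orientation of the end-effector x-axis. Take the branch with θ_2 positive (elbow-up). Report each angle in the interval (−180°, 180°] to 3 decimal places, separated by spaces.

wrist centre = target − a_3·(cos φ, sin φ) = (-8.7940, -6.2320)
cos θ_2 = (116.1723−9²−2²)/(2·9·2) = 0.8659; θ_2 = 30.0148° (elbow-up)
β = atan2(-6.2320,-8.7940) = -144.6761°; ψ = atan2(1.0004,10.7318) = 5.3259°
θ_1 = β − ψ = -150.0020°
θ_3 = φ − θ_1 − θ_2 = -150.0128° (wrapped to (-180°,180°])

-150.002 30.015 -150.013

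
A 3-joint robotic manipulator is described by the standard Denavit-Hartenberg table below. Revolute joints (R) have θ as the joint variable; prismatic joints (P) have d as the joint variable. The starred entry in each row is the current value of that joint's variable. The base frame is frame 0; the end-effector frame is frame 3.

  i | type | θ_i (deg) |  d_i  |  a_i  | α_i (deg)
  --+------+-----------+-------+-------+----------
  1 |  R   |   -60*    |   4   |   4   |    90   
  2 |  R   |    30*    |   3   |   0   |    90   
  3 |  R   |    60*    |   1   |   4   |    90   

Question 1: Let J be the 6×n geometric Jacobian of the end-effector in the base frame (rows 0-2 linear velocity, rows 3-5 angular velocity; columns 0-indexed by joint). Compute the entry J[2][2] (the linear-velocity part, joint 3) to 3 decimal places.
-1.732

axis z_2 = (0.2500,-0.4330,-0.8660); lever o_n−o_2 = (-1.8840,-3.6651,0.1340)
cross product → J_v[:, 2] = (-3.2321,1.5981,-1.7321)
J_ω[:, 2] = z_2
entry J[2][2] = -1.7321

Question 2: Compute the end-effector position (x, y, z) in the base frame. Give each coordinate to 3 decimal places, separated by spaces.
-2.482 -8.629 4.134

after link 1: o_1 = (2.0000, -3.4641, 4.0000)
after link 2: o_2 = (-0.5981, -4.9641, 4.0000)
after link 3: o_3 = (-2.4821, -8.6292, 4.1340)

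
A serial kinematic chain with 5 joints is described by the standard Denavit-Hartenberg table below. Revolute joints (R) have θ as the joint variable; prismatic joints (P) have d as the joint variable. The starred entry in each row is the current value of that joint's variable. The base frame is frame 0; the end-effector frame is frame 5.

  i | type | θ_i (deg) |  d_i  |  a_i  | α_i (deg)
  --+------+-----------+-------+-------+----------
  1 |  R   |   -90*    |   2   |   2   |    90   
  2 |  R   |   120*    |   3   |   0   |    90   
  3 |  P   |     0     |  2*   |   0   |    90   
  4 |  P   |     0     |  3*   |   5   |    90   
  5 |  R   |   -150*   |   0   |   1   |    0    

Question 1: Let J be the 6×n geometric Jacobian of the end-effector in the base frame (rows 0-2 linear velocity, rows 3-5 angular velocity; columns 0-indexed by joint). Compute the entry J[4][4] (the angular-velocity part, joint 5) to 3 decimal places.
axis z_4 = (0.0000,0.8660,-0.5000); lever o_n−o_4 = (-0.5000,-0.4330,-0.7500)
cross product → J_v[:, 4] = (-0.8660,0.2500,0.4330)
J_ω[:, 4] = z_4
entry J[4][4] = 0.8660

0.866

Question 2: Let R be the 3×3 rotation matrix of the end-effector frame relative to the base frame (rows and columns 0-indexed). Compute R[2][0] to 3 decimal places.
End-effector x-axis (col 0 of R) = (-0.5000,-0.4330,-0.7500)
R[2][0] = -0.7500

-0.750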